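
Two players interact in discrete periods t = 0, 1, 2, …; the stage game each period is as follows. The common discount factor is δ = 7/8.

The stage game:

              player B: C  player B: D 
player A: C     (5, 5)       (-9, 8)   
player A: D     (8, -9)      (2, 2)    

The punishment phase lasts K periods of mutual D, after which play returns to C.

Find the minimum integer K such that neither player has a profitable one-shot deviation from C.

2

Need Σ_{k=1}^{K} δ^k ≥ (8−5)/(5−2) = 1.0000 at δ = 7/8.
At K = 1 the sum is 0.8750 < 1.0000; at K = 2 it is 1.6406 ≥ 1.0000.
So the minimum punishment length is K = 2.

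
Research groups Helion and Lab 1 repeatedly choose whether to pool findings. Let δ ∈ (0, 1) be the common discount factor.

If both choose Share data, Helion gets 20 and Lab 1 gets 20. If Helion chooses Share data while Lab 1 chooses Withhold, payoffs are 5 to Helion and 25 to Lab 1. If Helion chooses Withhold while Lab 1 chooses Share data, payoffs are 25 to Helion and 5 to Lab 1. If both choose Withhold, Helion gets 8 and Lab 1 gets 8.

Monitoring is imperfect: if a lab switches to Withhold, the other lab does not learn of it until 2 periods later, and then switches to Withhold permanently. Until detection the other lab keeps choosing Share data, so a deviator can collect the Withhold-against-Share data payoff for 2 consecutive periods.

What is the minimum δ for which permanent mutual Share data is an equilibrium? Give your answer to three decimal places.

Deviating for the 2 undetected periods gains 25−20 = 5 per period over cooperation, then loses 20−8 = 12 per period forever once punishment starts.
Gain: 5(1 + δ + … + δ^1); loss: 12·δ^2/(1−δ).
No profitable deviation ⇔ 5(1−δ^2) ≤ 12·δ^2, i.e. δ^2 ≥ 5/(5+12) = 5/17.
Hence δ ≥ (5/17)^(1/2) ≈ 0.542.

0.542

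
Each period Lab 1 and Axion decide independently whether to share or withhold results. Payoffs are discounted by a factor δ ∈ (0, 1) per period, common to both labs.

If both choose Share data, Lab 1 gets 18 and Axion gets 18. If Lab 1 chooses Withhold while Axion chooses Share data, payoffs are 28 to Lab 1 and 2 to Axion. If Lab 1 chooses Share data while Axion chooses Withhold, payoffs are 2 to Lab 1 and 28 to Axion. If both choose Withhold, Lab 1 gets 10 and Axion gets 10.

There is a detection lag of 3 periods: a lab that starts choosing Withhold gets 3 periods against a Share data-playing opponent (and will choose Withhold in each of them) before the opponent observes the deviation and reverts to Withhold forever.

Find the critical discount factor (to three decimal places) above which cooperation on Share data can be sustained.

0.822

The best deviation is to choose Withhold for all 3 undetected periods, earning 28 each, then 10 forever once detected.
Deviation value: 28(1−δ^3)/(1−δ) + 10δ^3/(1−δ); cooperation value: 18/(1−δ).
IC: 18 ≥ 28(1−δ^3) + 10δ^3 = 28 − 18δ^3.
So δ^3 ≥ 10/18 = 5/9, giving δ ≥ (5/9)^(1/3) ≈ 0.822.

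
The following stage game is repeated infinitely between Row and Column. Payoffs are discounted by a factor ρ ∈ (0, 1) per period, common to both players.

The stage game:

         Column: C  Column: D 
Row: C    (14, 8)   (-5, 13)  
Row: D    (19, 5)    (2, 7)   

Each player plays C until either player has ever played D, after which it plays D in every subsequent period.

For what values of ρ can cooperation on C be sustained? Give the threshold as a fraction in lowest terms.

5/6

Row: cooperation gives 14 each period; deviation gives 19 once then 2 forever.
  14/(1−ρ) ≥ 19 + 2ρ/(1−ρ) ⇒ ρ ≥ 5/17.
Column: cooperation gives 8 each period; deviation gives 13 once then 7 forever.
  ρ ≥ 5/6.
Both must hold, so the binding constraint is Column's: ρ ≥ 5/6.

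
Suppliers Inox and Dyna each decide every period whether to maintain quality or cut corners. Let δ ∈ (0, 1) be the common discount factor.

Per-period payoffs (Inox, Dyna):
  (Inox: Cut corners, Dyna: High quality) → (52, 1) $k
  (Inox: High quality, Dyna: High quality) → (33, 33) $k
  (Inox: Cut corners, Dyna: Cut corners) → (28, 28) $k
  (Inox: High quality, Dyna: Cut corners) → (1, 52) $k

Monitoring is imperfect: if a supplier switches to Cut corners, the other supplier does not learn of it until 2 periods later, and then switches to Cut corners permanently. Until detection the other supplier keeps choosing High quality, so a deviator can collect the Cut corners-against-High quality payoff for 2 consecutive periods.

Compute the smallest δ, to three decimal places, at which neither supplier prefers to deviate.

0.890

Deviating for the 2 undetected periods gains 52−33 = 19 per period over cooperation, then loses 33−28 = 5 per period forever once punishment starts.
Gain: 19(1 + δ + … + δ^1); loss: 5·δ^2/(1−δ).
No profitable deviation ⇔ 19(1−δ^2) ≤ 5·δ^2, i.e. δ^2 ≥ 19/(19+5) = 19/24.
Hence δ ≥ (19/24)^(1/2) ≈ 0.890.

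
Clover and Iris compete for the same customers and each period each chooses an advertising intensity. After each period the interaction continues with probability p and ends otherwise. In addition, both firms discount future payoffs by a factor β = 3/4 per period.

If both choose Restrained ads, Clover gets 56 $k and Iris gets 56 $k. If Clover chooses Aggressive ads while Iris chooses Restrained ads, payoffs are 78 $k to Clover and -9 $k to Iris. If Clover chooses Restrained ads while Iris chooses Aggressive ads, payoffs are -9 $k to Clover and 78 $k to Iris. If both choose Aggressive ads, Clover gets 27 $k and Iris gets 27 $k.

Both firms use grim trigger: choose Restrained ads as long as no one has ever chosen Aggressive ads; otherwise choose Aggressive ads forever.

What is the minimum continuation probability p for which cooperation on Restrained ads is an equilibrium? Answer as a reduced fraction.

88/153

Expected continuation weight on next period's payoff is β·p = 3/4·p, which plays the role of the discount factor.
Cooperation requires 3/4·p ≥ (78−56)/(78−27) = 22/51, hence p ≥ 88/153.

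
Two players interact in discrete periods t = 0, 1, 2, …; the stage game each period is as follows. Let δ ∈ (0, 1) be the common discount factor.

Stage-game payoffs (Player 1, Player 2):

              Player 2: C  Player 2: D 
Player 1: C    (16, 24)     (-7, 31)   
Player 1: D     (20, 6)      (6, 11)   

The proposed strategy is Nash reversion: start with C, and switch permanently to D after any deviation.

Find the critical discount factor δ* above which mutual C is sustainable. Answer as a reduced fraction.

7/20

For Player 1: deviation gain 20−16 = 4, per-period punishment loss 16−6 = 10. IC gives δ ≥ 4/14 = 2/7.
For Player 2: gain 7, loss 13 per period, so δ ≥ 7/20.
The tighter constraint is Player 2's, so cooperation needs δ ≥ 7/20.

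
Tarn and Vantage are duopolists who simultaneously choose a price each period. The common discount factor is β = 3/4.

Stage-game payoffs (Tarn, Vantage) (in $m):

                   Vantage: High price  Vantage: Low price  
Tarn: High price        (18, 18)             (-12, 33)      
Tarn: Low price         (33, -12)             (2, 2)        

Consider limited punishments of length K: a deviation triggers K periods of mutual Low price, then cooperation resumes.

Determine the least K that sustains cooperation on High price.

2

IC: β(1−β^K)/(1−β) ≥ (33−18)/(18−2) = 15/16.
With β = 3/4: need 1 − β^K ≥ 15/16·(1−3/4)/(3/4), i.e. β^K ≤ 0.6875.
Since (3/4)^1 = 0.7500 and (3/4)^2 = 0.5625, the smallest such K is 2.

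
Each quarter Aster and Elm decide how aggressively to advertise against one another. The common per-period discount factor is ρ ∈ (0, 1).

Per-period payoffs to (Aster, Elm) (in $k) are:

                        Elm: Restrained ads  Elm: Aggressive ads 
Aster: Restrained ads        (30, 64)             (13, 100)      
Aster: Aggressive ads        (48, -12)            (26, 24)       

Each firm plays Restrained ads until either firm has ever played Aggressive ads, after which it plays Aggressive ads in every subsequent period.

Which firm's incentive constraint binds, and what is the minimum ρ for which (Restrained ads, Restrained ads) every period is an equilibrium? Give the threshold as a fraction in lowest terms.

Aster: cooperation gives 30 each period; deviation gives 48 once then 26 forever.
  30/(1−ρ) ≥ 48 + 26ρ/(1−ρ) ⇒ ρ ≥ 18/22 = 9/11.
Elm: cooperation gives 64 each period; deviation gives 100 once then 24 forever.
  ρ ≥ 36/76 = 9/19.
Both must hold, so the binding constraint is Aster's: ρ ≥ 9/11.

Aster; ρ ≥ 9/11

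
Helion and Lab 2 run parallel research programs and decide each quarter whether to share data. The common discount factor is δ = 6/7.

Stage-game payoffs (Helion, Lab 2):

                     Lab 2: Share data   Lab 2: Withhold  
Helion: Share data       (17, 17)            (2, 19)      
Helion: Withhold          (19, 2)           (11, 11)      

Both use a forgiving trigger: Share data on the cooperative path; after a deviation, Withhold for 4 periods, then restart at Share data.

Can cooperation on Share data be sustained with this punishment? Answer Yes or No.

Yes

A one-shot deviation gives 19 now, then 11 for 4 periods, then back to 17.
Gain from deviating: (19−17) today; loss: (17−11) in each of the next 4 periods.
No-deviation condition: (17−11)(δ+…+δ^4) ≥ 19−17, i.e. δ+…+δ^4 ≥ 1/3.
At δ = 6/7: δ+…+δ^4 = 2.7613 ≥ 0.3333.
So cooperation is sustainable.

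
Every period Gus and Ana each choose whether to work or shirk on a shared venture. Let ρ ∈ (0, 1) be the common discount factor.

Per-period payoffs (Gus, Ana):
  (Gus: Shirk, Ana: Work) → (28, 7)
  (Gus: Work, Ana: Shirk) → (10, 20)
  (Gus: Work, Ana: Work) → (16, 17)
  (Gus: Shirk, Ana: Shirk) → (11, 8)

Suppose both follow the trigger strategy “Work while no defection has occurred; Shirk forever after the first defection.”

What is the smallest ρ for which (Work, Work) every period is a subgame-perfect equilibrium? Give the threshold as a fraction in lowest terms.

Gus: cooperation gives 16 each period; deviation gives 28 once then 11 forever.
  16/(1−ρ) ≥ 28 + 11ρ/(1−ρ) ⇒ ρ ≥ 12/17.
Ana: cooperation gives 17 each period; deviation gives 20 once then 8 forever.
  ρ ≥ 3/12 = 1/4.
Both must hold, so the binding constraint is Gus's: ρ ≥ 12/17.

12/17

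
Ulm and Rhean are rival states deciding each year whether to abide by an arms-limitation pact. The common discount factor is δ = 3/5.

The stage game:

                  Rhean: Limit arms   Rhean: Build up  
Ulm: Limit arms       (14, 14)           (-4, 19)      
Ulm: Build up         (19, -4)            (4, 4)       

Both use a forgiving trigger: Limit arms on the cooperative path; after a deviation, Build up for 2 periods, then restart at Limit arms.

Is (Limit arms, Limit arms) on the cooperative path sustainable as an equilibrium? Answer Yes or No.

Yes

Comparing payoff streams over the 3 periods until play realigns: cooperate → 14(1+δ+…+δ^2); deviate → 19 + 4(δ+…+δ^2).
Cooperation is sustained iff (14−4)(δ+…+δ^2) ≥ 19−14.
δ+…+δ^2 = 3/5·(1−(3/5)^2)/(1−3/5) = 0.9600, and (19−14)/(14−4) = 0.5000.
0.9600 ≥ 0.5000, so cooperation is sustainable.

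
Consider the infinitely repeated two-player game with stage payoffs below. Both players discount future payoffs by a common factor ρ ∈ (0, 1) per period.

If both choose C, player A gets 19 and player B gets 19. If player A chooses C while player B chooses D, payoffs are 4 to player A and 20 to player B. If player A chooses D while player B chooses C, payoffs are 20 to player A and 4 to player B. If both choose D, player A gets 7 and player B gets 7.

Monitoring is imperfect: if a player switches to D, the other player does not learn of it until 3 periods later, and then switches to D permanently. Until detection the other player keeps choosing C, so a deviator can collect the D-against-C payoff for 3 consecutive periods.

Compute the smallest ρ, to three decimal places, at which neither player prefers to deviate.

0.425

Deviating for the 3 undetected periods gains 20−19 = 1 per period over cooperation, then loses 19−7 = 12 per period forever once punishment starts.
Gain: 1(1 + ρ + … + ρ^2); loss: 12·ρ^3/(1−ρ).
No profitable deviation ⇔ 1(1−ρ^3) ≤ 12·ρ^3, i.e. ρ^3 ≥ 1/(1+12) = 1/13.
Hence ρ ≥ (1/13)^(1/3) ≈ 0.425.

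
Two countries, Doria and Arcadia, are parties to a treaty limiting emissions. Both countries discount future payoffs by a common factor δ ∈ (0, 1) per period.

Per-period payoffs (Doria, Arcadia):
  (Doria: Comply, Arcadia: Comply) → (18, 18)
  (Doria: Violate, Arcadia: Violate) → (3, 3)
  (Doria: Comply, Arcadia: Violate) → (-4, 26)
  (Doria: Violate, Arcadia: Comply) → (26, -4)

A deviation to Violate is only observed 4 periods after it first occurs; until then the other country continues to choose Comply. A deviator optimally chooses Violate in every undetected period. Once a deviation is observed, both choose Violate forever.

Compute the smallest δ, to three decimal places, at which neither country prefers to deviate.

0.768

Deviating for the 4 undetected periods gains 26−18 = 8 per period over cooperation, then loses 18−3 = 15 per period forever once punishment starts.
Gain: 8(1 + δ + … + δ^3); loss: 15·δ^4/(1−δ).
No profitable deviation ⇔ 8(1−δ^4) ≤ 15·δ^4, i.e. δ^4 ≥ 8/(8+15) = 8/23.
Hence δ ≥ (8/23)^(1/4) ≈ 0.768.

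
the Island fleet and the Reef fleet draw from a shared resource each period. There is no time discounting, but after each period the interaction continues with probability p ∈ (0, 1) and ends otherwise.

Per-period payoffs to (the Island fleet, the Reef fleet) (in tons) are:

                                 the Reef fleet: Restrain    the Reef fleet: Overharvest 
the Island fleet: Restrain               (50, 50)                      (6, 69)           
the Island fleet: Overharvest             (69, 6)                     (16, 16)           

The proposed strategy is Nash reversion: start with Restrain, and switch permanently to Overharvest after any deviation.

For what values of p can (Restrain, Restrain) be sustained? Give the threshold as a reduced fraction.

With no time discounting, the continuation probability p plays the role of the discount factor.
Grim-trigger IC: 50/(1−p) ≥ 69 + 16p/(1−p) ⇒ p ≥ (69−50)/(69−16) = 19/53.

19/53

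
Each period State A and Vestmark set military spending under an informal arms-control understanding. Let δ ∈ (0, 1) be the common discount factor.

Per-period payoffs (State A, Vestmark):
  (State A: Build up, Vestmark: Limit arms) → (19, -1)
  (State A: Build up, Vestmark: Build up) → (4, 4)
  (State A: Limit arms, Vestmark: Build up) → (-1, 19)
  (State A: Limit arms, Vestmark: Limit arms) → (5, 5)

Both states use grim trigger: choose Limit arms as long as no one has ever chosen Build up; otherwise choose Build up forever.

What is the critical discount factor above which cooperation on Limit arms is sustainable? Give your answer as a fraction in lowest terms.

14/15

One-period gain from deviating is 19 − 5 = 14. The loss is 5 − 4 = 1 in every subsequent period, with present value 1·δ/(1−δ).
Deviation is unprofitable when 1·δ/(1−δ) ≥ 14, i.e. δ/(1−δ) ≥ 14.
Equivalently δ ≥ 14/(14+1) = 14/15.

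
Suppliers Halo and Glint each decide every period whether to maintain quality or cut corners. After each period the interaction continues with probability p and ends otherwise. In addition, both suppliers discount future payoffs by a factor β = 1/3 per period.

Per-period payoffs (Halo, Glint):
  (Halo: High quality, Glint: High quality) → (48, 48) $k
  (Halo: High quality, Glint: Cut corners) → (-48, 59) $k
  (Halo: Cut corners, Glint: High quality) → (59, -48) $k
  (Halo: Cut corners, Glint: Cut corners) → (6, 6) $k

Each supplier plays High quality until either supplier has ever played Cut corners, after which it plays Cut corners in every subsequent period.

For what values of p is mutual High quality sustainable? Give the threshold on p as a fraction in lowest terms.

33/53

Expected continuation weight on next period's payoff is β·p = 1/3·p, which plays the role of the discount factor.
Cooperation requires 1/3·p ≥ (59−48)/(59−6) = 11/53, hence p ≥ 33/53.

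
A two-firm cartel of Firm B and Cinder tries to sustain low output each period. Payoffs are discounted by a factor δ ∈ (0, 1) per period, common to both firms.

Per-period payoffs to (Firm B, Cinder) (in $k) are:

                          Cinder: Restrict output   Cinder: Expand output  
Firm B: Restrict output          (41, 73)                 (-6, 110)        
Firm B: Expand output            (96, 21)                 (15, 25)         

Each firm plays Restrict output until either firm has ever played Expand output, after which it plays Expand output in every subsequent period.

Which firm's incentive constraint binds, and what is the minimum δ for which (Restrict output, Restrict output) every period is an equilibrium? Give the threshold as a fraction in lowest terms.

For Firm B: deviation gain 96−41 = 55, per-period punishment loss 41−15 = 26. IC gives δ ≥ 55/81.
For Cinder: gain 37, loss 48 per period, so δ ≥ 37/85.
The tighter constraint is Firm B's, so cooperation needs δ ≥ 55/81.

Firm B; δ ≥ 55/81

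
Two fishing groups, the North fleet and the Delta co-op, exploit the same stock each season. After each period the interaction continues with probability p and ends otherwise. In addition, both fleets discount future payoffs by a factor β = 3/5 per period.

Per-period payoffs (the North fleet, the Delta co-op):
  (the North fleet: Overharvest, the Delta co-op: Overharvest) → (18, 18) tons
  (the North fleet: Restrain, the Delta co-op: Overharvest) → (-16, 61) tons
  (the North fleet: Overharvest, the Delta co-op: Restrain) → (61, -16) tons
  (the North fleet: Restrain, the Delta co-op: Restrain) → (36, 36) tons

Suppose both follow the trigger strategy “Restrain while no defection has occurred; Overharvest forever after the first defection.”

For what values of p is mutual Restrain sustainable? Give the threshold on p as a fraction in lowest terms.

125/129

Expected continuation weight on next period's payoff is β·p = 3/5·p, which plays the role of the discount factor.
Cooperation requires 3/5·p ≥ (61−36)/(61−18) = 25/43, hence p ≥ 125/129.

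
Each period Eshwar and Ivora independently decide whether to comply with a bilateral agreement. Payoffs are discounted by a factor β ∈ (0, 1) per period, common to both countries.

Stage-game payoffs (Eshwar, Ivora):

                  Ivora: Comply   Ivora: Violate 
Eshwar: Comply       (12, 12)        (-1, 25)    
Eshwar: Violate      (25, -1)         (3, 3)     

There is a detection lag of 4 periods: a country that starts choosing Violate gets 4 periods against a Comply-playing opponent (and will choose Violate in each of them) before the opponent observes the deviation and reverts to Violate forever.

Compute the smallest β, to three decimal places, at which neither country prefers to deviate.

0.877

The best deviation is to choose Violate for all 4 undetected periods, earning 25 each, then 3 forever once detected.
Deviation value: 25(1−β^4)/(1−β) + 3β^4/(1−β); cooperation value: 12/(1−β).
IC: 12 ≥ 25(1−β^4) + 3β^4 = 25 − 22β^4.
So β^4 ≥ 13/22, giving β ≥ (13/22)^(1/4) ≈ 0.877.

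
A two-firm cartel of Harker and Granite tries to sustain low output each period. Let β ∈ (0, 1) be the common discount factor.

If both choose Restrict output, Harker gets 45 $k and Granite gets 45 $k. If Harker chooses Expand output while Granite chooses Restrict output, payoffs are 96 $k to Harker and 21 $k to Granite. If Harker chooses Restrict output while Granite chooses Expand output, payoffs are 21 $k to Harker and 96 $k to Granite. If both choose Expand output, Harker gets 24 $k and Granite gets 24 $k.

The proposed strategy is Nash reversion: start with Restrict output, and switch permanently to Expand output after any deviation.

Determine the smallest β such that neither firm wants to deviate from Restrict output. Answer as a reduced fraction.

One-period gain from deviating is 96 − 45 = 51. The loss is 45 − 24 = 21 in every subsequent period, with present value 21·β/(1−β).
Deviation is unprofitable when 21·β/(1−β) ≥ 51, i.e. β/(1−β) ≥ 17/7.
Equivalently β ≥ 51/(51+21) = 17/24.

17/24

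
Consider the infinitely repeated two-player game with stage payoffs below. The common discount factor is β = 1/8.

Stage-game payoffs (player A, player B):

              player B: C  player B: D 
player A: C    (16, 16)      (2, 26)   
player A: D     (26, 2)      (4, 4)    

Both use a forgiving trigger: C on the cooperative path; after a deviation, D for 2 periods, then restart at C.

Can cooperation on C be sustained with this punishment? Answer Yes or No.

No

IC: β+…+β^2 ≥ (26−16)/(16−4) = 5/6.
At β = 1/8: partial sum = 0.1406 < 0.8333. Cooperation not sustainable.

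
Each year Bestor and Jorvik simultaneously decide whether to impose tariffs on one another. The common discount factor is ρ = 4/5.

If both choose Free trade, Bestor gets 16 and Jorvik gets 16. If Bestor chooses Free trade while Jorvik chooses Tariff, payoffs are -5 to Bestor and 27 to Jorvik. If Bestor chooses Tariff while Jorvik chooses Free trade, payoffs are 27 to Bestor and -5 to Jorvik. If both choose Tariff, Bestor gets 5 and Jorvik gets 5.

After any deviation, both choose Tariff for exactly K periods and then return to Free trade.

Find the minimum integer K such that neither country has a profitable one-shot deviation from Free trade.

2

IC: ρ(1−ρ^K)/(1−ρ) ≥ (27−16)/(16−5) = 1.
With ρ = 4/5: need 1 − ρ^K ≥ 1·(1−4/5)/(4/5), i.e. ρ^K ≤ 0.7500.
Since (4/5)^1 = 0.8000 and (4/5)^2 = 0.6400, the smallest such K is 2.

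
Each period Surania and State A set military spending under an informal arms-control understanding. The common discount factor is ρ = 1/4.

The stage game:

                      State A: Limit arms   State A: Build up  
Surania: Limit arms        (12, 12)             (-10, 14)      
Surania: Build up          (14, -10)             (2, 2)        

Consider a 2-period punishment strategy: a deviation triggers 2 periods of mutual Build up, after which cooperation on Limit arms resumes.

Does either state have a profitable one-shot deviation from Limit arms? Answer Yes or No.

No

Comparing payoff streams over the 3 periods until play realigns: cooperate → 12(1+ρ+…+ρ^2); deviate → 14 + 2(ρ+…+ρ^2).
Cooperation is sustained iff (12−2)(ρ+…+ρ^2) ≥ 14−12.
ρ+…+ρ^2 = 1/4·(1−(1/4)^2)/(1−1/4) = 0.3125, and (14−12)/(12−2) = 0.2000.
0.3125 ≥ 0.2000, so cooperation is sustainable.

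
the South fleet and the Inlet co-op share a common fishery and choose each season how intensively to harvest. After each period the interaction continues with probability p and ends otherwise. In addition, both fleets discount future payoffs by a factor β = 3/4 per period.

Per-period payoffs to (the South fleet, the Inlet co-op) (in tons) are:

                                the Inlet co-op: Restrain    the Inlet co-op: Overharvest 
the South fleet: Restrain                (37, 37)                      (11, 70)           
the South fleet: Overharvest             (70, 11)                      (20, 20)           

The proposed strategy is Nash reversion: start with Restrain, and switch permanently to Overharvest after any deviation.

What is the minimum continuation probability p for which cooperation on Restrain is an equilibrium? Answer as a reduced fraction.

22/25

Expected continuation weight on next period's payoff is β·p = 3/4·p, which plays the role of the discount factor.
Cooperation requires 3/4·p ≥ (70−37)/(70−20) = 33/50, hence p ≥ 22/25.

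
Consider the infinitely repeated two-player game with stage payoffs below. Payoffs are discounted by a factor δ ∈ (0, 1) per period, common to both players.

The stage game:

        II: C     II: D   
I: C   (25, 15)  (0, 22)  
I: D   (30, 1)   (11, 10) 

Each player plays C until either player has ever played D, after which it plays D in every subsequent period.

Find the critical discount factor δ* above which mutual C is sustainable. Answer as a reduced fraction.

I's threshold: (30−25)/(30−11) = 5/19.
II's threshold: (22−15)/(22−10) = 7/12.
5/19 < 7/12, so II binds and δ* = 7/12.

7/12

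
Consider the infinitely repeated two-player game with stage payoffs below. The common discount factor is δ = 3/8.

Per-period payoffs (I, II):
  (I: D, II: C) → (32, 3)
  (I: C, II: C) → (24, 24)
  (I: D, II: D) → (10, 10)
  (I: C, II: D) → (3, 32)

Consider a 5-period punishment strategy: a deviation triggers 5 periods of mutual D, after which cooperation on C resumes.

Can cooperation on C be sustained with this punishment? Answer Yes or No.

Yes

Comparing payoff streams over the 6 periods until play realigns: cooperate → 24(1+δ+…+δ^5); deviate → 32 + 10(δ+…+δ^5).
Cooperation is sustained iff (24−10)(δ+…+δ^5) ≥ 32−24.
δ+…+δ^5 = 3/8·(1−(3/8)^5)/(1−3/8) = 0.5956, and (32−24)/(24−10) = 0.5714.
0.5956 ≥ 0.5714, so cooperation is sustainable.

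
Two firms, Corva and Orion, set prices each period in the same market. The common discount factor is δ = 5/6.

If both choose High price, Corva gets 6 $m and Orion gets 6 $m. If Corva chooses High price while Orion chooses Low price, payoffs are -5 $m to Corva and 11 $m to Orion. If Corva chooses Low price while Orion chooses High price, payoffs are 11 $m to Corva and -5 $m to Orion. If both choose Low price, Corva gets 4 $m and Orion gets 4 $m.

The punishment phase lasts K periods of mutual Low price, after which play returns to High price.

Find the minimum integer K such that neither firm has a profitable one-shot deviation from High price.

4

No profitable deviation requires (6−4)(δ+…+δ^K) ≥ 11−6, i.e. δ+…+δ^K ≥ 5/2 ≈ 2.5000.
With δ = 5/6, the partial sums are K=1: 0.8333, K=2: 1.5278, K=3: 2.1065, K=4: 2.5887.
K = 4 is the first length at which the sum reaches 2.5000.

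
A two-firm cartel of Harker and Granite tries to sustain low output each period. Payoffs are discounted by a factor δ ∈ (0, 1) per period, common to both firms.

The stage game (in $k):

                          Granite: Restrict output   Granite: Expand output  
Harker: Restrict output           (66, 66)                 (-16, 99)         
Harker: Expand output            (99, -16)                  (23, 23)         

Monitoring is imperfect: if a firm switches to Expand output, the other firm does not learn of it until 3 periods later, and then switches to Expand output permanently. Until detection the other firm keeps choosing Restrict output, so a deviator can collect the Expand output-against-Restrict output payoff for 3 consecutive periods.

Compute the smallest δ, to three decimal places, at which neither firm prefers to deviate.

A deviator earns 99 for 3 periods, then 23 forever; cooperating earns 66 forever. Multiplying the IC by (1−δ):
66 ≥ 99(1−δ^3) + 23δ^3, so 76·δ^3 ≥ 33 and δ^3 ≥ 33/76.
δ ≥ (33/76)^(1/3) ≈ 0.757.

0.757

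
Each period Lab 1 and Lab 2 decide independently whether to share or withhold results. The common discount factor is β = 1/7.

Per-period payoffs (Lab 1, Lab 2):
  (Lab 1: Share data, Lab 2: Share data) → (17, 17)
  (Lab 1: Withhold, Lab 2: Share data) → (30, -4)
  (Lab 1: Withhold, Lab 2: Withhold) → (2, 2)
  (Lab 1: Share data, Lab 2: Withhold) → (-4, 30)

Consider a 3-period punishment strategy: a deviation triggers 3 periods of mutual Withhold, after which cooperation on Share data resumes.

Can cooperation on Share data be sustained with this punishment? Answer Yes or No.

No

Comparing payoff streams over the 4 periods until play realigns: cooperate → 17(1+β+…+β^3); deviate → 30 + 2(β+…+β^3).
Cooperation is sustained iff (17−2)(β+…+β^3) ≥ 30−17.
β+…+β^3 = 1/7·(1−(1/7)^3)/(1−1/7) = 0.1662, and (30−17)/(17−2) = 0.8667.
0.1662 < 0.8667, so cooperation is not sustainable.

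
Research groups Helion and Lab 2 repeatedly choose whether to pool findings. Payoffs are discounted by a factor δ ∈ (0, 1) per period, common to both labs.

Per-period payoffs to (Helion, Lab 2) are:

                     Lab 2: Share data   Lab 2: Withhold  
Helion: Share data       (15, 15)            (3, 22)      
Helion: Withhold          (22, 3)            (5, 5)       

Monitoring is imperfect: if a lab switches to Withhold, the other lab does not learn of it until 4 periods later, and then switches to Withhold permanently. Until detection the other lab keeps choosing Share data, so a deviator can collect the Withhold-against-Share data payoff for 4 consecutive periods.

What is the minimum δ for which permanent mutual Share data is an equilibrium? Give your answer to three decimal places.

0.801

Deviating for the 4 undetected periods gains 22−15 = 7 per period over cooperation, then loses 15−5 = 10 per period forever once punishment starts.
Gain: 7(1 + δ + … + δ^3); loss: 10·δ^4/(1−δ).
No profitable deviation ⇔ 7(1−δ^4) ≤ 10·δ^4, i.e. δ^4 ≥ 7/(7+10) = 7/17.
Hence δ ≥ (7/17)^(1/4) ≈ 0.801.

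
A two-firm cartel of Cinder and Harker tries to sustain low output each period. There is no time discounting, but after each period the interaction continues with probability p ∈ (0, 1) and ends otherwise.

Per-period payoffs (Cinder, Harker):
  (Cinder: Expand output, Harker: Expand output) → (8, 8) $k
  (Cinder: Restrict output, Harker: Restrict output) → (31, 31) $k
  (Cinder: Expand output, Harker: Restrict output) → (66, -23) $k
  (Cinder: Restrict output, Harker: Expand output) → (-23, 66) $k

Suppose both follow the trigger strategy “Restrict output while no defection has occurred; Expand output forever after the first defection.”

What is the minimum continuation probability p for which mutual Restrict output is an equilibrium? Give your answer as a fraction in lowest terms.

With no time discounting, the continuation probability p plays the role of the discount factor.
Grim-trigger IC: 31/(1−p) ≥ 66 + 8p/(1−p) ⇒ p ≥ (66−31)/(66−8) = 35/58.

35/58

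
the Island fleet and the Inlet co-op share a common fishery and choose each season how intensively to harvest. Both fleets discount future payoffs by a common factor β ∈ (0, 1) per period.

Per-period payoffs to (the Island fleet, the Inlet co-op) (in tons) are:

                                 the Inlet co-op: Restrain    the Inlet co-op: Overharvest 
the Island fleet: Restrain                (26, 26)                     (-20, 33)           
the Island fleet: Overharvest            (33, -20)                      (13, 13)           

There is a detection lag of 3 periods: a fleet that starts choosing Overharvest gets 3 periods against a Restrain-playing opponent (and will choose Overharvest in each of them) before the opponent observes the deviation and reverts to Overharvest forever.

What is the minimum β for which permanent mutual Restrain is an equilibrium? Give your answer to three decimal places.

Deviating for the 3 undetected periods gains 33−26 = 7 per period over cooperation, then loses 26−13 = 13 per period forever once punishment starts.
Gain: 7(1 + β + … + β^2); loss: 13·β^3/(1−β).
No profitable deviation ⇔ 7(1−β^3) ≤ 13·β^3, i.e. β^3 ≥ 7/(7+13) = 7/20.
Hence β ≥ (7/20)^(1/3) ≈ 0.705.

0.705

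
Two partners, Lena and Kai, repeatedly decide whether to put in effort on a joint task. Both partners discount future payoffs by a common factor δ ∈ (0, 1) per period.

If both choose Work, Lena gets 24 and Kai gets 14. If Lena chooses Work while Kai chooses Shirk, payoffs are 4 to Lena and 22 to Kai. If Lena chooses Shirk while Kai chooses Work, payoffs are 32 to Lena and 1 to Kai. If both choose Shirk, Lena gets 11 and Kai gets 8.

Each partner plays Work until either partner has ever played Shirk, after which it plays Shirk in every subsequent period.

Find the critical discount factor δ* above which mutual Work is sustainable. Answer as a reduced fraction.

4/7

For Lena: deviation gain 32−24 = 8, per-period punishment loss 24−11 = 13. IC gives δ ≥ 8/21.
For Kai: gain 8, loss 6 per period, so δ ≥ 8/14 = 4/7.
The tighter constraint is Kai's, so cooperation needs δ ≥ 4/7.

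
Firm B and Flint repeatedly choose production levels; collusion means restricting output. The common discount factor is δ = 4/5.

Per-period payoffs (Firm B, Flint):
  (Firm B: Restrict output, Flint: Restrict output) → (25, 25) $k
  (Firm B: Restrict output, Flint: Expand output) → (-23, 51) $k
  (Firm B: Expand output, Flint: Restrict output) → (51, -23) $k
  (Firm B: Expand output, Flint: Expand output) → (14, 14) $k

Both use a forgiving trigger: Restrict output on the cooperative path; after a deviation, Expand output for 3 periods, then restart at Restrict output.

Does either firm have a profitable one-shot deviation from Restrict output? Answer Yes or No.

A one-shot deviation gives 51 now, then 14 for 3 periods, then back to 25.
Gain from deviating: (51−25) today; loss: (25−14) in each of the next 3 periods.
No-deviation condition: (25−14)(δ+…+δ^3) ≥ 51−25, i.e. δ+…+δ^3 ≥ 26/11.
At δ = 4/5: δ+…+δ^3 = 1.9520 < 2.3636.
So cooperation is not sustainable.

Yes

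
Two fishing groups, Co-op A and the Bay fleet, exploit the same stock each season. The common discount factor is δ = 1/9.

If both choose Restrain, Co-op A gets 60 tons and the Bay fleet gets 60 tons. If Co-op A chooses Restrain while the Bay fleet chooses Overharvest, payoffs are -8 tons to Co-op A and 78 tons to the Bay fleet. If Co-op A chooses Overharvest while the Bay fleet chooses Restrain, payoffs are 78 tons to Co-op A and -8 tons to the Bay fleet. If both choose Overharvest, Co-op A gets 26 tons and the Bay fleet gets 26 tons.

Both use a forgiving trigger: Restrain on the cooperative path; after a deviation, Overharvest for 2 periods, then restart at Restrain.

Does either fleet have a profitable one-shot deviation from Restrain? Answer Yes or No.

Yes

Comparing payoff streams over the 3 periods until play realigns: cooperate → 60(1+δ+…+δ^2); deviate → 78 + 26(δ+…+δ^2).
Cooperation is sustained iff (60−26)(δ+…+δ^2) ≥ 78−60.
δ+…+δ^2 = 1/9·(1−(1/9)^2)/(1−1/9) = 0.1235, and (78−60)/(60−26) = 0.5294.
0.1235 < 0.5294, so cooperation is not sustainable.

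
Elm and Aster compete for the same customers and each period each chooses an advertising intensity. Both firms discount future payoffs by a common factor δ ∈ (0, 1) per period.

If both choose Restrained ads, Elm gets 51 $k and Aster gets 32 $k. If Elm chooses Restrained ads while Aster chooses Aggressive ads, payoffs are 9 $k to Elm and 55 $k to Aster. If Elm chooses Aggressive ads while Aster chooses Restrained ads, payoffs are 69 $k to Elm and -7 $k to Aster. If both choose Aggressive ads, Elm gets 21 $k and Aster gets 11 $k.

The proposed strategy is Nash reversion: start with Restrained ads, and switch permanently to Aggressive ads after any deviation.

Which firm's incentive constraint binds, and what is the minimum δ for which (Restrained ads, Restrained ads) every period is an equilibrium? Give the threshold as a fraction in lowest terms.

Aster; δ ≥ 23/44

For Elm: deviation gain 69−51 = 18, per-period punishment loss 51−21 = 30. IC gives δ ≥ 18/48 = 3/8.
For Aster: gain 23, loss 21 per period, so δ ≥ 23/44.
The tighter constraint is Aster's, so cooperation needs δ ≥ 23/44.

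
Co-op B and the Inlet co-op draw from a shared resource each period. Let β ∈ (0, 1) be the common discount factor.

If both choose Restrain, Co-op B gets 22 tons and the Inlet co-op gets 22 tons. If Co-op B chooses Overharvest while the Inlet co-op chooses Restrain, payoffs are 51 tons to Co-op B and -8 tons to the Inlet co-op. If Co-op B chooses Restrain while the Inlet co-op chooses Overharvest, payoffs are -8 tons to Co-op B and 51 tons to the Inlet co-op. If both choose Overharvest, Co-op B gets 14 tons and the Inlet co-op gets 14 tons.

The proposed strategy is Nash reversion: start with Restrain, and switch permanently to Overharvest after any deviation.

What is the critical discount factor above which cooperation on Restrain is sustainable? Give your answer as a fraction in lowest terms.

22/(1−β) ≥ 51 + 14β/(1−β)
22 ≥ 51 − 37β
β ≥ 29/37.

29/37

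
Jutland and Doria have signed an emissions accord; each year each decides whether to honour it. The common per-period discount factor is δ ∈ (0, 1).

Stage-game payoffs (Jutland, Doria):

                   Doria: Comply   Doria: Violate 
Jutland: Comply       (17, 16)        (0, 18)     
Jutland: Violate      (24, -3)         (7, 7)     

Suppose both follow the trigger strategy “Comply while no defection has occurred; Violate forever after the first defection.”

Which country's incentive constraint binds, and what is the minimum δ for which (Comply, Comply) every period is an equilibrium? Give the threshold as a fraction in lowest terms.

Jutland: cooperation gives 17 each period; deviation gives 24 once then 7 forever.
  17/(1−δ) ≥ 24 + 7δ/(1−δ) ⇒ δ ≥ 7/17.
Doria: cooperation gives 16 each period; deviation gives 18 once then 7 forever.
  δ ≥ 2/11.
Both must hold, so the binding constraint is Jutland's: δ ≥ 7/17.

Jutland; δ ≥ 7/17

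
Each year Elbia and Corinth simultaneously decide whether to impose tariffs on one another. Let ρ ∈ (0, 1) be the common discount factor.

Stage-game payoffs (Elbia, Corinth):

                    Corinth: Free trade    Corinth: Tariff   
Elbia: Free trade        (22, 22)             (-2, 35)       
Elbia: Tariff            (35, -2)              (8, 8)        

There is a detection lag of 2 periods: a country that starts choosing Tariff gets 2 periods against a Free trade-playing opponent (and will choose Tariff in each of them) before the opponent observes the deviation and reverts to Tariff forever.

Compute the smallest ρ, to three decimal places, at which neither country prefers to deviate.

0.694

Deviating for the 2 undetected periods gains 35−22 = 13 per period over cooperation, then loses 22−8 = 14 per period forever once punishment starts.
Gain: 13(1 + ρ + … + ρ^1); loss: 14·ρ^2/(1−ρ).
No profitable deviation ⇔ 13(1−ρ^2) ≤ 14·ρ^2, i.e. ρ^2 ≥ 13/(13+14) = 13/27.
Hence ρ ≥ (13/27)^(1/2) ≈ 0.694.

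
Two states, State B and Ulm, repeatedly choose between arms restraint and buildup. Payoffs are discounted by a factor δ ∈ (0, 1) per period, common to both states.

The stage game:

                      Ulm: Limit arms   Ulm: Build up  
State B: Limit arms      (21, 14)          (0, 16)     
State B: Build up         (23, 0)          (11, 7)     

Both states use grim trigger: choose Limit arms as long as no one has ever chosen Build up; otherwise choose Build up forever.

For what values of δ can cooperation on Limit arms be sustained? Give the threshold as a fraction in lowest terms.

2/9

For State B: deviation gain 23−21 = 2, per-period punishment loss 21−11 = 10. IC gives δ ≥ 2/12 = 1/6.
For Ulm: gain 2, loss 7 per period, so δ ≥ 2/9.
The tighter constraint is Ulm's, so cooperation needs δ ≥ 2/9.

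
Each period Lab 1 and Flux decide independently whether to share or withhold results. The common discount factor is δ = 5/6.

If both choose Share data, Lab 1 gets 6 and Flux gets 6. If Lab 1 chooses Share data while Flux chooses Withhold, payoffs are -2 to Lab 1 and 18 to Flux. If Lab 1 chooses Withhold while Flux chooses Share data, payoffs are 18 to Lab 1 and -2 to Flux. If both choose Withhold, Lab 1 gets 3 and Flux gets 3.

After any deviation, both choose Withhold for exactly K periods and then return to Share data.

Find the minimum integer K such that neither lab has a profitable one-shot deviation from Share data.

9

IC: δ(1−δ^K)/(1−δ) ≥ (18−6)/(6−3) = 4.
With δ = 5/6: need 1 − δ^K ≥ 4·(1−5/6)/(5/6), i.e. δ^K ≤ 0.2000.
Since (5/6)^8 = 0.2326 and (5/6)^9 = 0.1938, the smallest such K is 9.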